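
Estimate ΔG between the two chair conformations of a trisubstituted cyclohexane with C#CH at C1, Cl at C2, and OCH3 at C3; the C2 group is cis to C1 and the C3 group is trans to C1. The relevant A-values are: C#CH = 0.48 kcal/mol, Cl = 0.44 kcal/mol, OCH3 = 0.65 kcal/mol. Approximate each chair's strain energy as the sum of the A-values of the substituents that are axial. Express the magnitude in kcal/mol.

Chair I (ethynyl axial, chloro equatorial, methoxy equatorial): E = 0.48 kcal/mol.
Chair II (ethynyl equatorial, chloro axial, methoxy axial): E = 1.09 kcal/mol.
ΔE = 1.09 − 0.48 = 0.61 kcal/mol; chair I is more stable.

0.61 kcal/mol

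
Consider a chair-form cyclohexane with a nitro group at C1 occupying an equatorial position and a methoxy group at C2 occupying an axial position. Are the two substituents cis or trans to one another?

C1 and C2 have opposite parity, so their axial bonds point in opposite directions.
With opposite-parity carbons, two substituents on the same face are one axial and one equatorial; opposite faces give both axial or both equatorial.
Here the groups are equatorial/axial → same face → cis.

cis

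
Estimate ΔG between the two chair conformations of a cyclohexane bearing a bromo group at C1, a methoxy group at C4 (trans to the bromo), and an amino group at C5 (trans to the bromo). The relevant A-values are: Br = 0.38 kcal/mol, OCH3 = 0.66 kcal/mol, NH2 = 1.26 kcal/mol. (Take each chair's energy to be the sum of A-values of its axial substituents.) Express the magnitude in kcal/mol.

0.22 kcal/mol

Chair I (bromo axial, methoxy axial, amino equatorial): E = 1.04 kcal/mol.
Chair II (bromo equatorial, methoxy equatorial, amino axial): E = 1.26 kcal/mol.
ΔE = 1.26 − 1.04 = 0.22 kcal/mol; chair I is more stable.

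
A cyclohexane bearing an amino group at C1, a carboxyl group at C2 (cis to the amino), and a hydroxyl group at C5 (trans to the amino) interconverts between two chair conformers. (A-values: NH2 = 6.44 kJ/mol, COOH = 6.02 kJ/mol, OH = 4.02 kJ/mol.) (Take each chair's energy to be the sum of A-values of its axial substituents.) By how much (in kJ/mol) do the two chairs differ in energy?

3.60 kJ/mol

Chair I (amino axial, carboxyl equatorial, hydroxyl equatorial): E = 6.44 kJ/mol.
Chair II (amino equatorial, carboxyl axial, hydroxyl axial): E = 10.04 kJ/mol.
ΔE = 10.04 − 6.44 = 3.60 kJ/mol; chair I is more stable.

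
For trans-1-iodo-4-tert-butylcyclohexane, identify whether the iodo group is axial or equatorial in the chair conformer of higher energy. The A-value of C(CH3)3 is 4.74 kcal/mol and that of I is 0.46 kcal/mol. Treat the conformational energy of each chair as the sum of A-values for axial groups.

axial

C1 and C4 have opposite parity, so for the trans isomer the two substituents are e,e in one chair and a,a in the other.
Chair I (tert-butyl axial, iodo axial): E = 5.20 kcal/mol.
Chair II (tert-butyl equatorial, iodo equatorial): E = 0.00 kcal/mol.
Chair I is the less stable (higher-energy) conformer, and in that chair the iodo group is axial.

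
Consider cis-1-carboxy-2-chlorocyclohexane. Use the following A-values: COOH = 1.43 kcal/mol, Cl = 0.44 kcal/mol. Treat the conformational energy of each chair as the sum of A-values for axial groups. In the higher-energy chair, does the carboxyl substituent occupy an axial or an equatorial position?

C1 and C2 have opposite parity, so for the cis isomer the two substituents are one axial and one equatorial in each chair.
Chair I (carboxyl axial, chloro equatorial): E = 1.43 kcal/mol.
Chair II (carboxyl equatorial, chloro axial): E = 0.44 kcal/mol.
Chair I is the less stable (higher-energy) conformer, and in that chair the carboxyl group is axial.

axial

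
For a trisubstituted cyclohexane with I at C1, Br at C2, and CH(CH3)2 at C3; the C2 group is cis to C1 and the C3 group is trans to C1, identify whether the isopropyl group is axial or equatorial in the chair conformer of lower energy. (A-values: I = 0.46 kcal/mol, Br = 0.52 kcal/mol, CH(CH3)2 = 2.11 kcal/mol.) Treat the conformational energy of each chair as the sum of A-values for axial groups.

equatorial

Chair I (iodo axial, bromo equatorial, isopropyl equatorial): E = 0.46 kcal/mol.
Chair II (iodo equatorial, bromo axial, isopropyl axial): E = 2.63 kcal/mol.
Chair I is the more stable (lower-energy) conformer, and in that chair the isopropyl group is equatorial.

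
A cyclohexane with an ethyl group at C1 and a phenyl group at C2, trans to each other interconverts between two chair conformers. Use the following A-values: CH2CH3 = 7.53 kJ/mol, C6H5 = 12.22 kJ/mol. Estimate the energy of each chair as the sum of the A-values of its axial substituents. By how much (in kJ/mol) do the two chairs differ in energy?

19.75 kJ/mol

C1 and C2 have opposite parity, so for the trans isomer the two substituents are e,e in one chair and a,a in the other.
Chair I (ethyl axial, phenyl axial): E = 19.75 kJ/mol.
Chair II (ethyl equatorial, phenyl equatorial): E = 0.00 kJ/mol.
ΔE = 19.75 − 0.00 = 19.75 kJ/mol; chair II is more stable.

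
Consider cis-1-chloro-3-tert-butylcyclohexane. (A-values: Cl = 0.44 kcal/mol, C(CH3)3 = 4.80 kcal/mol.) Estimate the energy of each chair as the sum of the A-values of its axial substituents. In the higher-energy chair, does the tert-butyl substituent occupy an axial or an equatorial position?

axial

C1 and C3 have the same parity, so for the cis isomer the two substituents are e,e in one chair and a,a in the other.
Chair I (chloro axial, tert-butyl axial): E = 5.24 kcal/mol.
Chair II (chloro equatorial, tert-butyl equatorial): E = 0.00 kcal/mol.
Chair I is the less stable (higher-energy) conformer, and in that chair the tert-butyl group is axial.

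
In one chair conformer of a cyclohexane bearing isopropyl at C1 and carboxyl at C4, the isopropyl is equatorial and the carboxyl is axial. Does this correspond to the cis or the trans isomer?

cis

C1 and C4 have opposite parity, so their axial bonds point in opposite directions.
With opposite-parity carbons, two substituents on the same face are one axial and one equatorial; opposite faces give both axial or both equatorial.
Here the groups are equatorial/axial → same face → cis.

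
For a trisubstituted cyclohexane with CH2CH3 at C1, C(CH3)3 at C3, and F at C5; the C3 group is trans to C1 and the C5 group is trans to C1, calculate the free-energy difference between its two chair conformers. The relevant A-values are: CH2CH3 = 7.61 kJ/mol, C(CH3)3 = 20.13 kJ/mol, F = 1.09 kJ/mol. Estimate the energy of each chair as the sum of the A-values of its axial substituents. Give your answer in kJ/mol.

13.61 kJ/mol

Chair I (ethyl axial, tert-butyl equatorial, fluoro equatorial): E = 7.61 kJ/mol.
Chair II (ethyl equatorial, tert-butyl axial, fluoro axial): E = 21.22 kJ/mol.
ΔE = 21.22 − 7.61 = 13.61 kJ/mol; chair I is more stable.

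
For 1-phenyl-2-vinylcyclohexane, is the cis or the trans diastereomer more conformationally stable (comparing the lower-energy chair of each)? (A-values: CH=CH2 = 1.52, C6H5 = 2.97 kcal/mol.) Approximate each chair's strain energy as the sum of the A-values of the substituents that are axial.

trans

At 1,2 positions (parity opposite): cis → (a,e or e,a); trans → (e,e or a,a).
Best chair for cis: E = 1.52 kcal/mol; best chair for trans: E = 0.00 kcal/mol.
The trans isomer is lower by 1.52 kcal/mol.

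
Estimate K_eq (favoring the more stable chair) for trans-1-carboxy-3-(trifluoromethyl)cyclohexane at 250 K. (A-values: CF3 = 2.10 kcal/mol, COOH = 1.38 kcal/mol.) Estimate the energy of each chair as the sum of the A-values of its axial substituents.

C1 and C3 have the same parity, so for the trans isomer the two substituents are one axial and one equatorial in each chair.
Chair I (trifluoromethyl axial, carboxyl equatorial): E = 2.10 kcal/mol; chair II (trifluoromethyl equatorial, carboxyl axial): E = 1.38 kcal/mol.
ΔG = 0.72 kcal/mol between the two chairs.
K = exp(ΔG/RT) with R = 1.987×10⁻³ kcal mol⁻¹ K⁻¹ and T = 250 K gives K ≈ 4.26.

K ≈ 4.26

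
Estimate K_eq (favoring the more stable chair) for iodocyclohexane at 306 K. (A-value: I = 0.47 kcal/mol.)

One chair has the iodo group axial (E = 0.47 kcal/mol) and the other has it equatorial (E = 0).
ΔG = 0.47 kcal/mol between the two chairs.
K = exp(ΔG/RT) with R = 1.987×10⁻³ kcal mol⁻¹ K⁻¹ and T = 306 K gives K ≈ 2.17.

K ≈ 2.17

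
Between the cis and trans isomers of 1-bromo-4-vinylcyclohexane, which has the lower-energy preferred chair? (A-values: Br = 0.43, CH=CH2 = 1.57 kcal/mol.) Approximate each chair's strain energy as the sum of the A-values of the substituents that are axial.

At 1,4 positions (parity opposite): cis → (a,e or e,a); trans → (e,e or a,a).
Best chair for cis: E = 0.43 kcal/mol; best chair for trans: E = 0.00 kcal/mol.
The trans isomer is lower by 0.43 kcal/mol.

trans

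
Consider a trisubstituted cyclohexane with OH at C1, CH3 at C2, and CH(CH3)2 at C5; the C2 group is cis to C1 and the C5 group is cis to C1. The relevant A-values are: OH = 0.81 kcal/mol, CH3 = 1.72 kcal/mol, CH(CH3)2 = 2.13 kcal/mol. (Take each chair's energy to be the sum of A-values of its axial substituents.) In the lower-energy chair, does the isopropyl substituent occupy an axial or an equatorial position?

equatorial

Chair I (hydroxyl axial, methyl equatorial, isopropyl axial): E = 2.94 kcal/mol.
Chair II (hydroxyl equatorial, methyl axial, isopropyl equatorial): E = 1.72 kcal/mol.
Chair II is the more stable (lower-energy) conformer, and in that chair the isopropyl group is equatorial.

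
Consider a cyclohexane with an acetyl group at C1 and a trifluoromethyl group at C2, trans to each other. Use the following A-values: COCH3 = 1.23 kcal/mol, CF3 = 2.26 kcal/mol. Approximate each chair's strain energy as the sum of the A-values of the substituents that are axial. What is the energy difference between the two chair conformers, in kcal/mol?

C1 and C2 have opposite parity, so for the trans isomer the two substituents are e,e in one chair and a,a in the other.
Chair I (acetyl axial, trifluoromethyl axial): E = 3.49 kcal/mol.
Chair II (acetyl equatorial, trifluoromethyl equatorial): E = 0.00 kcal/mol.
ΔE = 3.49 − 0.00 = 3.49 kcal/mol; chair II is more stable.

3.49 kcal/mol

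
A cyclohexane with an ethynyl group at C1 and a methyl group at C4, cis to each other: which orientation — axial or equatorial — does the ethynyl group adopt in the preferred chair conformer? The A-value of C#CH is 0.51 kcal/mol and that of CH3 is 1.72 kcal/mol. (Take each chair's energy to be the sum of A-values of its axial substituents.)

C1 and C4 have opposite parity, so for the cis isomer the two substituents are one axial and one equatorial in each chair.
Chair I (ethynyl axial, methyl equatorial): E = 0.51 kcal/mol.
Chair II (ethynyl equatorial, methyl axial): E = 1.72 kcal/mol.
Chair I is the more stable (lower-energy) conformer, and in that chair the ethynyl group is axial.

axial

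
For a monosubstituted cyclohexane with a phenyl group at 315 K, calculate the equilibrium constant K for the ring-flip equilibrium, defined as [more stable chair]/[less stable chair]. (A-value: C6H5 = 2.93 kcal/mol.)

One chair has the phenyl group axial (E = 2.93 kcal/mol) and the other has it equatorial (E = 0).
ΔG = 2.93 kcal/mol between the two chairs.
K = exp(ΔG/RT) with R = 1.987×10⁻³ kcal mol⁻¹ K⁻¹ and T = 315 K gives K ≈ 108.

K ≈ 108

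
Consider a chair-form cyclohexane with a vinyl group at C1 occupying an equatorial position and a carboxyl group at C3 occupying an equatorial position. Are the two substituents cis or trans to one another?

cis

C1 and C3 have the same parity, so their axial bonds point in the same direction.
With same-parity carbons, two substituents on the same face are both axial or both equatorial; opposite faces give one of each.
Here the groups are equatorial/equatorial → same face → cis.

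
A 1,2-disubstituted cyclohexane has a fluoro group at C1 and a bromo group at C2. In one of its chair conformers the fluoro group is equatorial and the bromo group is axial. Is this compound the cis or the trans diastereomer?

C1 and C2 have opposite parity, so their axial bonds point in opposite directions.
With opposite-parity carbons, two substituents on the same face are one axial and one equatorial; opposite faces give both axial or both equatorial.
Here the groups are equatorial/axial → same face → cis.

cis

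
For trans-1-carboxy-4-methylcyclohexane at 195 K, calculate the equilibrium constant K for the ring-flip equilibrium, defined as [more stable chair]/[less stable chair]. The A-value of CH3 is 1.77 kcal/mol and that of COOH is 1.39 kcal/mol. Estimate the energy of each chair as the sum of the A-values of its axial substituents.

K ≈ 3483

C1 and C4 have opposite parity, so for the trans isomer the two substituents are e,e in one chair and a,a in the other.
Chair I (methyl axial, carboxyl axial): E = 3.16 kcal/mol; chair II (methyl equatorial, carboxyl equatorial): E = 0.00 kcal/mol.
ΔG = 3.16 kcal/mol between the two chairs.
K = exp(ΔG/RT) with R = 1.987×10⁻³ kcal mol⁻¹ K⁻¹ and T = 195 K gives K ≈ 3.48e+03.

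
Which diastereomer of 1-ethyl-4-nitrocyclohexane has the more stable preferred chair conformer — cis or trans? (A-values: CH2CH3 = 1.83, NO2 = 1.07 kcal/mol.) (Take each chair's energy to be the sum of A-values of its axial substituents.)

At 1,4 positions (parity opposite): cis → (a,e or e,a); trans → (e,e or a,a).
Best chair for cis: E = 1.07 kcal/mol; best chair for trans: E = 0.00 kcal/mol.
The trans isomer is lower by 1.07 kcal/mol.

trans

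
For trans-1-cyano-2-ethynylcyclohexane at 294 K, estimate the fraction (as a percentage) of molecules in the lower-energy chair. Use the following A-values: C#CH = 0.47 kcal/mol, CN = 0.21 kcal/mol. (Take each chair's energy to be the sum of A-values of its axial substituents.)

76.2%

C1 and C2 have opposite parity, so for the trans isomer the two substituents are e,e in one chair and a,a in the other.
Chair I (ethynyl axial, cyano axial): E = 0.68 kcal/mol; chair II (ethynyl equatorial, cyano equatorial): E = 0.00 kcal/mol.
ΔG = 0.68 kcal/mol between the two chairs.
K = exp(ΔG/RT) with R = 1.987×10⁻³ kcal mol⁻¹ K⁻¹ and T = 294 K gives K ≈ 3.2.
Fraction in the lower-energy chair = K/(K+1) = 76.2%.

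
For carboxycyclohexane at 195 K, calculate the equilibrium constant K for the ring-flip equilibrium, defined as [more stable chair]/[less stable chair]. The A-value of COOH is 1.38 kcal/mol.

One chair has the carboxyl group axial (E = 1.38 kcal/mol) and the other has it equatorial (E = 0).
ΔG = 1.38 kcal/mol between the two chairs.
K = exp(ΔG/RT) with R = 1.987×10⁻³ kcal mol⁻¹ K⁻¹ and T = 195 K gives K ≈ 35.2.

K ≈ 35.2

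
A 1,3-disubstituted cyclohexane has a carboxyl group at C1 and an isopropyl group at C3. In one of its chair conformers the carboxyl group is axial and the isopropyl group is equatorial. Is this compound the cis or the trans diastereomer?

trans

C1 and C3 have the same parity, so their axial bonds point in the same direction.
With same-parity carbons, two substituents on the same face are both axial or both equatorial; opposite faces give one of each.
Here the groups are axial/equatorial → opposite face → trans.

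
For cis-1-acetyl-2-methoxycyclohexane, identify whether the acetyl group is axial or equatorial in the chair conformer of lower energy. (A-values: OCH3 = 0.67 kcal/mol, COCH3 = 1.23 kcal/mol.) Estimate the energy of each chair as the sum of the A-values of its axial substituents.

C1 and C2 have opposite parity, so for the cis isomer the two substituents are one axial and one equatorial in each chair.
Chair I (methoxy axial, acetyl equatorial): E = 0.67 kcal/mol.
Chair II (methoxy equatorial, acetyl axial): E = 1.23 kcal/mol.
Chair I is the more stable (lower-energy) conformer, and in that chair the acetyl group is equatorial.

equatorial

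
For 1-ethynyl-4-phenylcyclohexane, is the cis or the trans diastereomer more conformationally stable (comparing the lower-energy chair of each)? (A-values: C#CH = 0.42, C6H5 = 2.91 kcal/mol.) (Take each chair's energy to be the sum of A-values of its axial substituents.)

trans

At 1,4 positions (parity opposite): cis → (a,e or e,a); trans → (e,e or a,a).
Best chair for cis: E = 0.42 kcal/mol; best chair for trans: E = 0.00 kcal/mol.
The trans isomer is lower by 0.42 kcal/mol.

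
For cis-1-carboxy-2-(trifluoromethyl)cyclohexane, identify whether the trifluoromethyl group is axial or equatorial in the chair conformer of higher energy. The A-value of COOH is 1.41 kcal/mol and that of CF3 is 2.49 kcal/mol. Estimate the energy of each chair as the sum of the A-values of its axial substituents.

C1 and C2 have opposite parity, so for the cis isomer the two substituents are one axial and one equatorial in each chair.
Chair I (carboxyl axial, trifluoromethyl equatorial): E = 1.41 kcal/mol.
Chair II (carboxyl equatorial, trifluoromethyl axial): E = 2.49 kcal/mol.
Chair II is the less stable (higher-energy) conformer, and in that chair the trifluoromethyl group is axial.

axial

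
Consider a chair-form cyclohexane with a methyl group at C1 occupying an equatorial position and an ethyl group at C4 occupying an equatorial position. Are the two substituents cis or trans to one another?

C1 and C4 have opposite parity, so their axial bonds point in opposite directions.
With opposite-parity carbons, two substituents on the same face are one axial and one equatorial; opposite faces give both axial or both equatorial.
Here the groups are equatorial/equatorial → opposite face → trans.

trans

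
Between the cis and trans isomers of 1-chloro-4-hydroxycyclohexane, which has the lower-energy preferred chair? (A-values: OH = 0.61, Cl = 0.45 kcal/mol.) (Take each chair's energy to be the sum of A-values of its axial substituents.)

trans

At 1,4 positions (parity opposite): cis → (a,e or e,a); trans → (e,e or a,a).
Best chair for cis: E = 0.45 kcal/mol; best chair for trans: E = 0.00 kcal/mol.
The trans isomer is lower by 0.45 kcal/mol.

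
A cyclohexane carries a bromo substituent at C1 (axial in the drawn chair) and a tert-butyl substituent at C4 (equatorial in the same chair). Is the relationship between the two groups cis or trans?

C1 and C4 have opposite parity, so their axial bonds point in opposite directions.
With opposite-parity carbons, two substituents on the same face are one axial and one equatorial; opposite faces give both axial or both equatorial.
Here the groups are axial/equatorial → same face → cis.

cis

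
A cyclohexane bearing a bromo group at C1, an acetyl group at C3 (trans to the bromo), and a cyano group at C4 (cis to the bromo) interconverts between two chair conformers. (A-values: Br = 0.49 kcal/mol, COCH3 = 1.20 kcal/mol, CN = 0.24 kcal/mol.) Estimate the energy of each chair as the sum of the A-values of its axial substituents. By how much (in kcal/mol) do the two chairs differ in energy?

0.95 kcal/mol

Chair I (bromo axial, acetyl equatorial, cyano equatorial): E = 0.49 kcal/mol.
Chair II (bromo equatorial, acetyl axial, cyano axial): E = 1.44 kcal/mol.
ΔE = 1.44 − 0.49 = 0.95 kcal/mol; chair I is more stable.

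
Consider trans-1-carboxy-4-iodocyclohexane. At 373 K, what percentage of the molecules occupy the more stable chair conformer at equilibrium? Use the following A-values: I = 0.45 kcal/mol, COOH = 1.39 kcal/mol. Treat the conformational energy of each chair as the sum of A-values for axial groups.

92.3%

C1 and C4 have opposite parity, so for the trans isomer the two substituents are e,e in one chair and a,a in the other.
Chair I (iodo axial, carboxyl axial): E = 1.84 kcal/mol; chair II (iodo equatorial, carboxyl equatorial): E = 0.00 kcal/mol.
ΔG = 1.84 kcal/mol between the two chairs.
K = exp(ΔG/RT) with R = 1.987×10⁻³ kcal mol⁻¹ K⁻¹ and T = 373 K gives K ≈ 12.
Fraction in the lower-energy chair = K/(K+1) = 92.3%.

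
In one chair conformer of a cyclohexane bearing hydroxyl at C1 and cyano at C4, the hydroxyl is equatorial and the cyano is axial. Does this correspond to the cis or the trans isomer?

C1 and C4 have opposite parity, so their axial bonds point in opposite directions.
With opposite-parity carbons, two substituents on the same face are one axial and one equatorial; opposite faces give both axial or both equatorial.
Here the groups are equatorial/axial → same face → cis.

cis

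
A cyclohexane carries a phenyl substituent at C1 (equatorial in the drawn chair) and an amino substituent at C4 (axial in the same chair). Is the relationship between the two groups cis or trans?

C1 and C4 have opposite parity, so their axial bonds point in opposite directions.
With opposite-parity carbons, two substituents on the same face are one axial and one equatorial; opposite faces give both axial or both equatorial.
Here the groups are equatorial/axial → same face → cis.

cis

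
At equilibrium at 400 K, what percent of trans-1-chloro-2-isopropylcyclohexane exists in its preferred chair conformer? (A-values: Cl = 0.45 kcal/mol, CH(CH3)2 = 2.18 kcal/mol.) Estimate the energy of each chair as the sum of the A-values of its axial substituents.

C1 and C2 have opposite parity, so for the trans isomer the two substituents are e,e in one chair and a,a in the other.
Chair I (chloro axial, isopropyl axial): E = 2.63 kcal/mol; chair II (chloro equatorial, isopropyl equatorial): E = 0.00 kcal/mol.
ΔG = 2.63 kcal/mol between the two chairs.
K = exp(ΔG/RT) with R = 1.987×10⁻³ kcal mol⁻¹ K⁻¹ and T = 400 K gives K ≈ 27.4.
Fraction in the lower-energy chair = K/(K+1) = 96.5%.

96.5%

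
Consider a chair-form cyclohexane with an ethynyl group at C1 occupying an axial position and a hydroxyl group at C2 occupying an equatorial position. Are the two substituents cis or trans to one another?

C1 and C2 have opposite parity, so their axial bonds point in opposite directions.
With opposite-parity carbons, two substituents on the same face are one axial and one equatorial; opposite faces give both axial or both equatorial.
Here the groups are axial/equatorial → same face → cis.

cis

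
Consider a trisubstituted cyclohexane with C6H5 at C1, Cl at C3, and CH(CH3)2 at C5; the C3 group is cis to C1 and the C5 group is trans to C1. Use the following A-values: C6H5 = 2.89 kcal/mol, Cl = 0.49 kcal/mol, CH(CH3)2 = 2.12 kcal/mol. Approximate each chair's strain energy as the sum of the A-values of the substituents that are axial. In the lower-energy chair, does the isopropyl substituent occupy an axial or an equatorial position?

axial

Chair I (phenyl axial, chloro axial, isopropyl equatorial): E = 3.38 kcal/mol.
Chair II (phenyl equatorial, chloro equatorial, isopropyl axial): E = 2.12 kcal/mol.
Chair II is the more stable (lower-energy) conformer, and in that chair the isopropyl group is axial.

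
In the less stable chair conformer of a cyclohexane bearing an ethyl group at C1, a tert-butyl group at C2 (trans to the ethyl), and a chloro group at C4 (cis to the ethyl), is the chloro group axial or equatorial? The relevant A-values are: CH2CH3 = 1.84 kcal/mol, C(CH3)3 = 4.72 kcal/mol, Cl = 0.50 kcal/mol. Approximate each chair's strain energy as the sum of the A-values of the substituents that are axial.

equatorial

Chair I (ethyl axial, tert-butyl axial, chloro equatorial): E = 6.56 kcal/mol.
Chair II (ethyl equatorial, tert-butyl equatorial, chloro axial): E = 0.50 kcal/mol.
Chair I is the less stable (higher-energy) conformer, and in that chair the chloro group is equatorial.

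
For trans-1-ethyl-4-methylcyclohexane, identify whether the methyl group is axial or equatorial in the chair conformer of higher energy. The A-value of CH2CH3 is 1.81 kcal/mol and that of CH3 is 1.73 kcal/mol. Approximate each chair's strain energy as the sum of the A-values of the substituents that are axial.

axial

C1 and C4 have opposite parity, so for the trans isomer the two substituents are e,e in one chair and a,a in the other.
Chair I (ethyl axial, methyl axial): E = 3.54 kcal/mol.
Chair II (ethyl equatorial, methyl equatorial): E = 0.00 kcal/mol.
Chair I is the less stable (higher-energy) conformer, and in that chair the methyl group is axial.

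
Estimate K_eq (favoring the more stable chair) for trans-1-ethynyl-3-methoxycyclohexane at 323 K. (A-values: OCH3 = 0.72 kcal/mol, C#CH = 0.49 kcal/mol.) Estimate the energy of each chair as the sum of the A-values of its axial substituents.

C1 and C3 have the same parity, so for the trans isomer the two substituents are one axial and one equatorial in each chair.
Chair I (methoxy axial, ethynyl equatorial): E = 0.72 kcal/mol; chair II (methoxy equatorial, ethynyl axial): E = 0.49 kcal/mol.
ΔG = 0.23 kcal/mol between the two chairs.
K = exp(ΔG/RT) with R = 1.987×10⁻³ kcal mol⁻¹ K⁻¹ and T = 323 K gives K ≈ 1.43.

K ≈ 1.43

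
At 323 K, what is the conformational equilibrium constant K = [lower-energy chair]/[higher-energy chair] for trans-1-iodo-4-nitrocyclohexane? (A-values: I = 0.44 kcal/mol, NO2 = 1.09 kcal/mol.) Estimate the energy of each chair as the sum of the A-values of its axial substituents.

C1 and C4 have opposite parity, so for the trans isomer the two substituents are e,e in one chair and a,a in the other.
Chair I (iodo axial, nitro axial): E = 1.53 kcal/mol; chair II (iodo equatorial, nitro equatorial): E = 0.00 kcal/mol.
ΔG = 1.53 kcal/mol between the two chairs.
K = exp(ΔG/RT) with R = 1.987×10⁻³ kcal mol⁻¹ K⁻¹ and T = 323 K gives K ≈ 10.8.

K ≈ 10.8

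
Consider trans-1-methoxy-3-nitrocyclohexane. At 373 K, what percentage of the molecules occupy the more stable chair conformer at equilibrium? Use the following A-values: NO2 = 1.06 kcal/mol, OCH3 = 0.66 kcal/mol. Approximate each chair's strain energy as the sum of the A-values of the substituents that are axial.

C1 and C3 have the same parity, so for the trans isomer the two substituents are one axial and one equatorial in each chair.
Chair I (nitro axial, methoxy equatorial): E = 1.06 kcal/mol; chair II (nitro equatorial, methoxy axial): E = 0.66 kcal/mol.
ΔG = 0.40 kcal/mol between the two chairs.
K = exp(ΔG/RT) with R = 1.987×10⁻³ kcal mol⁻¹ K⁻¹ and T = 373 K gives K ≈ 1.72.
Fraction in the lower-energy chair = K/(K+1) = 63.2%.

63.2%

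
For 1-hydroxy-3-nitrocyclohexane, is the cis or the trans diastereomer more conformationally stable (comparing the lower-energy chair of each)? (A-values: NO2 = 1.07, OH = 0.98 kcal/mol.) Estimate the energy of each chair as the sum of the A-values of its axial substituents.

cis

At 1,3 positions (parity same): cis → (e,e or a,a); trans → (a,e or e,a).
Best chair for cis: E = 0.00 kcal/mol; best chair for trans: E = 0.98 kcal/mol.
The cis isomer is lower by 0.98 kcal/mol.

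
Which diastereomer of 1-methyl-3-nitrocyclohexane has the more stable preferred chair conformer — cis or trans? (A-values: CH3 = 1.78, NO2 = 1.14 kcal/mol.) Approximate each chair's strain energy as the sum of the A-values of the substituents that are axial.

At 1,3 positions (parity same): cis → (e,e or a,a); trans → (a,e or e,a).
Best chair for cis: E = 0.00 kcal/mol; best chair for trans: E = 1.14 kcal/mol.
The cis isomer is lower by 1.14 kcal/mol.

cis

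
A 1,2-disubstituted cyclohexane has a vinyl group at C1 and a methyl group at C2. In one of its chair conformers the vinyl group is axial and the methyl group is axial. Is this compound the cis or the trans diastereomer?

trans

C1 and C2 have opposite parity, so their axial bonds point in opposite directions.
With opposite-parity carbons, two substituents on the same face are one axial and one equatorial; opposite faces give both axial or both equatorial.
Here the groups are axial/axial → opposite face → trans.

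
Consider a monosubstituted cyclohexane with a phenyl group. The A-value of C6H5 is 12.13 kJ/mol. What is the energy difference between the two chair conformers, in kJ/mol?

A monosubstituted cyclohexane has one chair with the phenyl group axial (E = A = 12.13 kJ/mol) and one with it equatorial (E = 0).
ΔE = 12.13 − 0 = 12.13 kJ/mol.

12.13 kJ/mol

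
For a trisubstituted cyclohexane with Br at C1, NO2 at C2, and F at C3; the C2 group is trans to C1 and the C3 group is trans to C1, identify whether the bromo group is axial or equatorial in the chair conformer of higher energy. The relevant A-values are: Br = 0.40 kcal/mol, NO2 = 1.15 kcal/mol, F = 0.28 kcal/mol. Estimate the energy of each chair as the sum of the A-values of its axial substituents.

axial

Chair I (bromo axial, nitro axial, fluoro equatorial): E = 1.55 kcal/mol.
Chair II (bromo equatorial, nitro equatorial, fluoro axial): E = 0.28 kcal/mol.
Chair I is the less stable (higher-energy) conformer, and in that chair the bromo group is axial.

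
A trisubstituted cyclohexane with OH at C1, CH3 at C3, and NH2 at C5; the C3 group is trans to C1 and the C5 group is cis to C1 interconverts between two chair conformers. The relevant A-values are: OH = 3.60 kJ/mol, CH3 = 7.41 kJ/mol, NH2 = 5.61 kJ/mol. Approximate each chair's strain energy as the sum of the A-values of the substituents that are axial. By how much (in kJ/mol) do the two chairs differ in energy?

Chair I (hydroxyl axial, methyl equatorial, amino axial): E = 9.21 kJ/mol.
Chair II (hydroxyl equatorial, methyl axial, amino equatorial): E = 7.41 kJ/mol.
ΔE = 9.21 − 7.41 = 1.80 kJ/mol; chair II is more stable.

1.80 kJ/mol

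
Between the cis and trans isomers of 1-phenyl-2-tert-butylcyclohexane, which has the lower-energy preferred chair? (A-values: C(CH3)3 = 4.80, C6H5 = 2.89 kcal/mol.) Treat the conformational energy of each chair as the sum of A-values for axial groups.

trans

At 1,2 positions (parity opposite): cis → (a,e or e,a); trans → (e,e or a,a).
Best chair for cis: E = 2.89 kcal/mol; best chair for trans: E = 0.00 kcal/mol.
The trans isomer is lower by 2.89 kcal/mol.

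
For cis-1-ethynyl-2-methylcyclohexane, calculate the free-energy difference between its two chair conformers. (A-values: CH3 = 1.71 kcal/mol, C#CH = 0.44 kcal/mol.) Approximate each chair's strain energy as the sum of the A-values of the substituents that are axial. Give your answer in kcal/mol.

C1 and C2 have opposite parity, so for the cis isomer the two substituents are one axial and one equatorial in each chair.
Chair I (methyl axial, ethynyl equatorial): E = 1.71 kcal/mol.
Chair II (methyl equatorial, ethynyl axial): E = 0.44 kcal/mol.
ΔE = 1.71 − 0.44 = 1.27 kcal/mol; chair II is more stable.

1.27 kcal/mol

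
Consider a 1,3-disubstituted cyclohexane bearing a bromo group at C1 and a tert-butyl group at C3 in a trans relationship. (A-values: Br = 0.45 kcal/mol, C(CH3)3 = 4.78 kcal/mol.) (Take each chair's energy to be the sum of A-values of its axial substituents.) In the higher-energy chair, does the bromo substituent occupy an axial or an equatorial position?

C1 and C3 have the same parity, so for the trans isomer the two substituents are one axial and one equatorial in each chair.
Chair I (bromo axial, tert-butyl equatorial): E = 0.45 kcal/mol.
Chair II (bromo equatorial, tert-butyl axial): E = 4.78 kcal/mol.
Chair II is the less stable (higher-energy) conformer, and in that chair the bromo group is equatorial.

equatorial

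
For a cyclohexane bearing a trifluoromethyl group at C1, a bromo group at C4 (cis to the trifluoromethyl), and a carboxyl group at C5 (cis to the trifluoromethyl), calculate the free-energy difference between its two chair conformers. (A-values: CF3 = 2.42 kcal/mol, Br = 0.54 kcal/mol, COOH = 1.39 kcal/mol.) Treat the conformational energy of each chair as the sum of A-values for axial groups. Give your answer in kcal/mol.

Chair I (trifluoromethyl axial, bromo equatorial, carboxyl axial): E = 3.81 kcal/mol.
Chair II (trifluoromethyl equatorial, bromo axial, carboxyl equatorial): E = 0.54 kcal/mol.
ΔE = 3.81 − 0.54 = 3.27 kcal/mol; chair II is more stable.

3.27 kcal/mol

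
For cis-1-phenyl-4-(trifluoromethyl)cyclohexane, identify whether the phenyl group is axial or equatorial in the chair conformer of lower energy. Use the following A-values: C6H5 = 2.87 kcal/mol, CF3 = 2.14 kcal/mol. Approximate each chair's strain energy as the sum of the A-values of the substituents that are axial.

C1 and C4 have opposite parity, so for the cis isomer the two substituents are one axial and one equatorial in each chair.
Chair I (phenyl axial, trifluoromethyl equatorial): E = 2.87 kcal/mol.
Chair II (phenyl equatorial, trifluoromethyl axial): E = 2.14 kcal/mol.
Chair II is the more stable (lower-energy) conformer, and in that chair the phenyl group is equatorial.

equatorial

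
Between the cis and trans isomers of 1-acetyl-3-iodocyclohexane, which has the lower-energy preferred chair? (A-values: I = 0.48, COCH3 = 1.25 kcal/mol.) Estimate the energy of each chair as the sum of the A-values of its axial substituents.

cis

At 1,3 positions (parity same): cis → (e,e or a,a); trans → (a,e or e,a).
Best chair for cis: E = 0.00 kcal/mol; best chair for trans: E = 0.48 kcal/mol.
The cis isomer is lower by 0.48 kcal/mol.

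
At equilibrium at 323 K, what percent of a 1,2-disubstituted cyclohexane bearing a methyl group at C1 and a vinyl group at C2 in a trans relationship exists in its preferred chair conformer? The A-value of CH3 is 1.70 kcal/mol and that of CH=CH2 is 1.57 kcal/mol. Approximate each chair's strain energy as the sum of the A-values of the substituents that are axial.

C1 and C2 have opposite parity, so for the trans isomer the two substituents are e,e in one chair and a,a in the other.
Chair I (methyl axial, vinyl axial): E = 3.27 kcal/mol; chair II (methyl equatorial, vinyl equatorial): E = 0.00 kcal/mol.
ΔG = 3.27 kcal/mol between the two chairs.
K = exp(ΔG/RT) with R = 1.987×10⁻³ kcal mol⁻¹ K⁻¹ and T = 323 K gives K ≈ 163.
Fraction in the lower-energy chair = K/(K+1) = 99.4%.

99.4%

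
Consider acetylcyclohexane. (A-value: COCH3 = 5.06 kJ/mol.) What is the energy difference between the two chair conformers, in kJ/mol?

A monosubstituted cyclohexane has one chair with the acetyl group axial (E = A = 5.06 kJ/mol) and one with it equatorial (E = 0).
ΔE = 5.06 − 0 = 5.06 kJ/mol.

5.06 kJ/mol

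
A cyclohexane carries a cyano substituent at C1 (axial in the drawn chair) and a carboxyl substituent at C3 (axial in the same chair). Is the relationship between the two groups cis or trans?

cis

C1 and C3 have the same parity, so their axial bonds point in the same direction.
With same-parity carbons, two substituents on the same face are both axial or both equatorial; opposite faces give one of each.
Here the groups are axial/axial → same face → cis.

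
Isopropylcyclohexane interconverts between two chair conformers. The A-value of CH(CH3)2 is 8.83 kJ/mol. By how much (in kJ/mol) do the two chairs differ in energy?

8.83 kJ/mol

A monosubstituted cyclohexane has one chair with the isopropyl group axial (E = A = 8.83 kJ/mol) and one with it equatorial (E = 0).
ΔE = 8.83 − 0 = 8.83 kJ/mol.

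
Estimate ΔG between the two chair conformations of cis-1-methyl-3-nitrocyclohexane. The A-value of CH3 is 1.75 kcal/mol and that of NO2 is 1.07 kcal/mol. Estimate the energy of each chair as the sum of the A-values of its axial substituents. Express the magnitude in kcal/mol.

2.82 kcal/mol

C1 and C3 have the same parity, so for the cis isomer the two substituents are e,e in one chair and a,a in the other.
Chair I (methyl axial, nitro axial): E = 2.82 kcal/mol.
Chair II (methyl equatorial, nitro equatorial): E = 0.00 kcal/mol.
ΔE = 2.82 − 0.00 = 2.82 kcal/mol; chair II is more stable.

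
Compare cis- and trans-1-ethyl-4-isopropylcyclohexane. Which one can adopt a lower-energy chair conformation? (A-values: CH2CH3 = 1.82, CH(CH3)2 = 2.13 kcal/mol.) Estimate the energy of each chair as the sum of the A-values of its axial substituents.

At 1,4 positions (parity opposite): cis → (a,e or e,a); trans → (e,e or a,a).
Best chair for cis: E = 1.82 kcal/mol; best chair for trans: E = 0.00 kcal/mol.
The trans isomer is lower by 1.82 kcal/mol.

trans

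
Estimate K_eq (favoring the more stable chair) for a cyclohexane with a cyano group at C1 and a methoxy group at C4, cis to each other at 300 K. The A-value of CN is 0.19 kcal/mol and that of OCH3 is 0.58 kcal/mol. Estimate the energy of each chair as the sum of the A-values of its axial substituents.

C1 and C4 have opposite parity, so for the cis isomer the two substituents are one axial and one equatorial in each chair.
Chair I (cyano axial, methoxy equatorial): E = 0.19 kcal/mol; chair II (cyano equatorial, methoxy axial): E = 0.58 kcal/mol.
ΔG = 0.39 kcal/mol between the two chairs.
K = exp(ΔG/RT) with R = 1.987×10⁻³ kcal mol⁻¹ K⁻¹ and T = 300 K gives K ≈ 1.92.

K ≈ 1.92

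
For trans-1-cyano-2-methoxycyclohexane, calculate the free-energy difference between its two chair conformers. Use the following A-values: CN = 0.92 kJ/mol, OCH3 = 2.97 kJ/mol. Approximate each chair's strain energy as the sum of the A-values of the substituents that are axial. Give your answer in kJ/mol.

C1 and C2 have opposite parity, so for the trans isomer the two substituents are e,e in one chair and a,a in the other.
Chair I (cyano axial, methoxy axial): E = 3.89 kJ/mol.
Chair II (cyano equatorial, methoxy equatorial): E = 0.00 kJ/mol.
ΔE = 3.89 − 0.00 = 3.89 kJ/mol; chair II is more stable.

3.89 kJ/mol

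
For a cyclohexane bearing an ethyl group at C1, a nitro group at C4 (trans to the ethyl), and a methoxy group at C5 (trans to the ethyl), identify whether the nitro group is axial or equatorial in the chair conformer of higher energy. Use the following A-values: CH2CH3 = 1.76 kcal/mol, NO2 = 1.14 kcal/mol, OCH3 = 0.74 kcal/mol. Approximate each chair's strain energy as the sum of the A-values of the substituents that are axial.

Chair I (ethyl axial, nitro axial, methoxy equatorial): E = 2.90 kcal/mol.
Chair II (ethyl equatorial, nitro equatorial, methoxy axial): E = 0.74 kcal/mol.
Chair I is the less stable (higher-energy) conformer, and in that chair the nitro group is axial.

axial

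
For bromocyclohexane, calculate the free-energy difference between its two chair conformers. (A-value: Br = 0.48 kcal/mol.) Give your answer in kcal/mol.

0.48 kcal/mol

A monosubstituted cyclohexane has one chair with the bromo group axial (E = A = 0.48 kcal/mol) and one with it equatorial (E = 0).
ΔE = 0.48 − 0 = 0.48 kcal/mol.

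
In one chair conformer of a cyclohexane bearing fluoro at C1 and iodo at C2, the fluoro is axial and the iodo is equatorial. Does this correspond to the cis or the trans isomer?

cis

C1 and C2 have opposite parity, so their axial bonds point in opposite directions.
With opposite-parity carbons, two substituents on the same face are one axial and one equatorial; opposite faces give both axial or both equatorial.
Here the groups are axial/equatorial → same face → cis.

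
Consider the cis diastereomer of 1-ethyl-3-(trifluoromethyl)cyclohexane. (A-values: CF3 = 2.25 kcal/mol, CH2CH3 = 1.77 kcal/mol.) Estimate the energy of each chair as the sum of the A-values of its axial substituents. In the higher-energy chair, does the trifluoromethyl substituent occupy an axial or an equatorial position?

axial

C1 and C3 have the same parity, so for the cis isomer the two substituents are e,e in one chair and a,a in the other.
Chair I (trifluoromethyl axial, ethyl axial): E = 4.02 kcal/mol.
Chair II (trifluoromethyl equatorial, ethyl equatorial): E = 0.00 kcal/mol.
Chair I is the less stable (higher-energy) conformer, and in that chair the trifluoromethyl group is axial.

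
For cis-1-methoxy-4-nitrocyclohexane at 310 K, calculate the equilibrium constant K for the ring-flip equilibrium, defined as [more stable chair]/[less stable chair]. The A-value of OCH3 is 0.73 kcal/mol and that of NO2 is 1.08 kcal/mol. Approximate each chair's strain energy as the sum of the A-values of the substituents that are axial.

K ≈ 1.77

C1 and C4 have opposite parity, so for the cis isomer the two substituents are one axial and one equatorial in each chair.
Chair I (methoxy axial, nitro equatorial): E = 0.73 kcal/mol; chair II (methoxy equatorial, nitro axial): E = 1.08 kcal/mol.
ΔG = 0.35 kcal/mol between the two chairs.
K = exp(ΔG/RT) with R = 1.987×10⁻³ kcal mol⁻¹ K⁻¹ and T = 310 K gives K ≈ 1.77.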